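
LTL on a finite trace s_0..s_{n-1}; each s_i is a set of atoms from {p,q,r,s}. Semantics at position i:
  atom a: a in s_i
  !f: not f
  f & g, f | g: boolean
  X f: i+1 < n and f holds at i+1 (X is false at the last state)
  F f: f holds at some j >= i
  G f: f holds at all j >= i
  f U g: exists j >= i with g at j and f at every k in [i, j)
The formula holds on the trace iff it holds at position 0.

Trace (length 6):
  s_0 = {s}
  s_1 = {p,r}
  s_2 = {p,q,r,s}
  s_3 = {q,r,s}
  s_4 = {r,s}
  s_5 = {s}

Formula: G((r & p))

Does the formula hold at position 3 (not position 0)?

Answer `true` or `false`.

s_0={s}: G((r & p))=False (r & p)=False r=False p=False
s_1={p,r}: G((r & p))=False (r & p)=True r=True p=True
s_2={p,q,r,s}: G((r & p))=False (r & p)=True r=True p=True
s_3={q,r,s}: G((r & p))=False (r & p)=False r=True p=False
s_4={r,s}: G((r & p))=False (r & p)=False r=True p=False
s_5={s}: G((r & p))=False (r & p)=False r=False p=False
Evaluating at position 3: result = False

Answer: false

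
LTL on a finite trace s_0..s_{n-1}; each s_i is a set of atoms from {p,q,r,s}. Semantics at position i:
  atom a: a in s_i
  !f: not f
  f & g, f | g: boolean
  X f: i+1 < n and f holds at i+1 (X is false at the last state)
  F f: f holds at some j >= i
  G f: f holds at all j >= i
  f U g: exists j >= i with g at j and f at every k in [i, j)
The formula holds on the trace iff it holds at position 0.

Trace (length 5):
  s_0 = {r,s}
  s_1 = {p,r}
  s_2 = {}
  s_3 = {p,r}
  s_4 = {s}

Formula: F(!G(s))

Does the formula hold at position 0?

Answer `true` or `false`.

Answer: true

Derivation:
s_0={r,s}: F(!G(s))=True !G(s)=True G(s)=False s=True
s_1={p,r}: F(!G(s))=True !G(s)=True G(s)=False s=False
s_2={}: F(!G(s))=True !G(s)=True G(s)=False s=False
s_3={p,r}: F(!G(s))=True !G(s)=True G(s)=False s=False
s_4={s}: F(!G(s))=False !G(s)=False G(s)=True s=True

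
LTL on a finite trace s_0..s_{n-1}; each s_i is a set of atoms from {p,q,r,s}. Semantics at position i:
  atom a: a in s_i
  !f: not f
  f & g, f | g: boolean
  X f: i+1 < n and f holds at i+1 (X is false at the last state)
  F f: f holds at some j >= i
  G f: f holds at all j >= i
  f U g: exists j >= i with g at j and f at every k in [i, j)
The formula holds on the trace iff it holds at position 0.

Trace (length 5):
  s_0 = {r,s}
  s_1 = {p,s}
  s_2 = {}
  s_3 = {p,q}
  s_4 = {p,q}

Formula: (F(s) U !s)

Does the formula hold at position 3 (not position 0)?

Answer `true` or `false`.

s_0={r,s}: (F(s) U !s)=True F(s)=True s=True !s=False
s_1={p,s}: (F(s) U !s)=True F(s)=True s=True !s=False
s_2={}: (F(s) U !s)=True F(s)=False s=False !s=True
s_3={p,q}: (F(s) U !s)=True F(s)=False s=False !s=True
s_4={p,q}: (F(s) U !s)=True F(s)=False s=False !s=True
Evaluating at position 3: result = True

Answer: true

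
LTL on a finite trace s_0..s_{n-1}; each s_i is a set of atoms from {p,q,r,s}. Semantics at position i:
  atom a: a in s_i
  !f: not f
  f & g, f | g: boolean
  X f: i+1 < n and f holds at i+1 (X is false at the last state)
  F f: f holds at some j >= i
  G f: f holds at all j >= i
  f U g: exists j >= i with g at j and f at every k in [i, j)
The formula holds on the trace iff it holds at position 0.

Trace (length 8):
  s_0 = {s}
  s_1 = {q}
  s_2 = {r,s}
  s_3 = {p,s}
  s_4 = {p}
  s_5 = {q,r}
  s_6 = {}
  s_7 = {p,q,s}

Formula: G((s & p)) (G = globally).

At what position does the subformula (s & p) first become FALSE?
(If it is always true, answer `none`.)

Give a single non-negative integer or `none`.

s_0={s}: (s & p)=False s=True p=False
s_1={q}: (s & p)=False s=False p=False
s_2={r,s}: (s & p)=False s=True p=False
s_3={p,s}: (s & p)=True s=True p=True
s_4={p}: (s & p)=False s=False p=True
s_5={q,r}: (s & p)=False s=False p=False
s_6={}: (s & p)=False s=False p=False
s_7={p,q,s}: (s & p)=True s=True p=True
G((s & p)) holds globally = False
First violation at position 0.

Answer: 0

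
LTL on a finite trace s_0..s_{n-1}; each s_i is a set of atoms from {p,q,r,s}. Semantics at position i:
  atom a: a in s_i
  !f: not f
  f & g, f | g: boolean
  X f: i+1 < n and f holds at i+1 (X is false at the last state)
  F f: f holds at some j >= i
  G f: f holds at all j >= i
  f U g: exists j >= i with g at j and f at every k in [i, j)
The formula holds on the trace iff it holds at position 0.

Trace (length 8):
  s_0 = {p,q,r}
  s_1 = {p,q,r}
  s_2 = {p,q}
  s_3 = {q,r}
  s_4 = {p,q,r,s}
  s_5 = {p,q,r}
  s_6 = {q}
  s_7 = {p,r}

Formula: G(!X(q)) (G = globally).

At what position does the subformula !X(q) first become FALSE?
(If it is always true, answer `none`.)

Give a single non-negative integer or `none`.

s_0={p,q,r}: !X(q)=False X(q)=True q=True
s_1={p,q,r}: !X(q)=False X(q)=True q=True
s_2={p,q}: !X(q)=False X(q)=True q=True
s_3={q,r}: !X(q)=False X(q)=True q=True
s_4={p,q,r,s}: !X(q)=False X(q)=True q=True
s_5={p,q,r}: !X(q)=False X(q)=True q=True
s_6={q}: !X(q)=True X(q)=False q=True
s_7={p,r}: !X(q)=True X(q)=False q=False
G(!X(q)) holds globally = False
First violation at position 0.

Answer: 0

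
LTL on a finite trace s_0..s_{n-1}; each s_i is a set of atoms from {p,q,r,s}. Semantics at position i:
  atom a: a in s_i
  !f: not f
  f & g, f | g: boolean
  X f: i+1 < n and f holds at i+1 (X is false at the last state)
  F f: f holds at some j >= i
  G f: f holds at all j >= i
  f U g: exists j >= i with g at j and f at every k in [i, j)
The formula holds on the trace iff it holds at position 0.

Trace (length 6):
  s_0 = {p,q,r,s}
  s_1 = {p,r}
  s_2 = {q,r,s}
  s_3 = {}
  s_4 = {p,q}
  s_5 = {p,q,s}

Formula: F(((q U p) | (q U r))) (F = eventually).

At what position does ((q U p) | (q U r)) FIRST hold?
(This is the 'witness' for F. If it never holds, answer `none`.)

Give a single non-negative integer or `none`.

s_0={p,q,r,s}: ((q U p) | (q U r))=True (q U p)=True q=True p=True (q U r)=True r=True
s_1={p,r}: ((q U p) | (q U r))=True (q U p)=True q=False p=True (q U r)=True r=True
s_2={q,r,s}: ((q U p) | (q U r))=True (q U p)=False q=True p=False (q U r)=True r=True
s_3={}: ((q U p) | (q U r))=False (q U p)=False q=False p=False (q U r)=False r=False
s_4={p,q}: ((q U p) | (q U r))=True (q U p)=True q=True p=True (q U r)=False r=False
s_5={p,q,s}: ((q U p) | (q U r))=True (q U p)=True q=True p=True (q U r)=False r=False
F(((q U p) | (q U r))) holds; first witness at position 0.

Answer: 0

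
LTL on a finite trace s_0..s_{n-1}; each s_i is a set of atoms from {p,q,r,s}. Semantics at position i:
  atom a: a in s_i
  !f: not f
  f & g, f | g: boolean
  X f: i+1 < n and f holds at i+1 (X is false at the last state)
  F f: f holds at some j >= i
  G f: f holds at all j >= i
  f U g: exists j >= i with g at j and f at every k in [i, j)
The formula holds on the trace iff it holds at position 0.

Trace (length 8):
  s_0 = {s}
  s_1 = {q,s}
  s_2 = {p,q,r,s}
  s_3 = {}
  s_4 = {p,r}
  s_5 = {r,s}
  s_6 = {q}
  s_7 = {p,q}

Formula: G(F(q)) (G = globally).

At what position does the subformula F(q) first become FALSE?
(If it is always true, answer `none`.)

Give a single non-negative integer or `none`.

Answer: none

Derivation:
s_0={s}: F(q)=True q=False
s_1={q,s}: F(q)=True q=True
s_2={p,q,r,s}: F(q)=True q=True
s_3={}: F(q)=True q=False
s_4={p,r}: F(q)=True q=False
s_5={r,s}: F(q)=True q=False
s_6={q}: F(q)=True q=True
s_7={p,q}: F(q)=True q=True
G(F(q)) holds globally = True
No violation — formula holds at every position.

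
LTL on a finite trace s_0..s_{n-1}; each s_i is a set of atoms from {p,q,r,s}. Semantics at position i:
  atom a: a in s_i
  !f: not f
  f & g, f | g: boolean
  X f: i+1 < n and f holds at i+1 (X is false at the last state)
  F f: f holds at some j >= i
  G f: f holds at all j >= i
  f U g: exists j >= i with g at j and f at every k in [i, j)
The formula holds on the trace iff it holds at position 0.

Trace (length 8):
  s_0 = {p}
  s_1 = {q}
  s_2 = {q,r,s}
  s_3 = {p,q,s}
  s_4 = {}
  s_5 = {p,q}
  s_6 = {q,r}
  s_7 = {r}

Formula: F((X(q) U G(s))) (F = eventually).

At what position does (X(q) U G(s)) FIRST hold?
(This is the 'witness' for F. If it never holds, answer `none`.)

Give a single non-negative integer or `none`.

Answer: none

Derivation:
s_0={p}: (X(q) U G(s))=False X(q)=True q=False G(s)=False s=False
s_1={q}: (X(q) U G(s))=False X(q)=True q=True G(s)=False s=False
s_2={q,r,s}: (X(q) U G(s))=False X(q)=True q=True G(s)=False s=True
s_3={p,q,s}: (X(q) U G(s))=False X(q)=False q=True G(s)=False s=True
s_4={}: (X(q) U G(s))=False X(q)=True q=False G(s)=False s=False
s_5={p,q}: (X(q) U G(s))=False X(q)=True q=True G(s)=False s=False
s_6={q,r}: (X(q) U G(s))=False X(q)=False q=True G(s)=False s=False
s_7={r}: (X(q) U G(s))=False X(q)=False q=False G(s)=False s=False
F((X(q) U G(s))) does not hold (no witness exists).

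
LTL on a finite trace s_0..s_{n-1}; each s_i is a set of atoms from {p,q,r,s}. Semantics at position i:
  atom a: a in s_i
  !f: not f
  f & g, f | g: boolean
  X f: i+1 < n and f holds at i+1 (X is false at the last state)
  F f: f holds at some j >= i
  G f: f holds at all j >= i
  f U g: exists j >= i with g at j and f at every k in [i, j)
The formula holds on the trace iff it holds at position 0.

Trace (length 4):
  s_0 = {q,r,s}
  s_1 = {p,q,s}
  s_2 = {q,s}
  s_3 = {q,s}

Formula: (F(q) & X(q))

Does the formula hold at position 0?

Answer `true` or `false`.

Answer: true

Derivation:
s_0={q,r,s}: (F(q) & X(q))=True F(q)=True q=True X(q)=True
s_1={p,q,s}: (F(q) & X(q))=True F(q)=True q=True X(q)=True
s_2={q,s}: (F(q) & X(q))=True F(q)=True q=True X(q)=True
s_3={q,s}: (F(q) & X(q))=False F(q)=True q=True X(q)=False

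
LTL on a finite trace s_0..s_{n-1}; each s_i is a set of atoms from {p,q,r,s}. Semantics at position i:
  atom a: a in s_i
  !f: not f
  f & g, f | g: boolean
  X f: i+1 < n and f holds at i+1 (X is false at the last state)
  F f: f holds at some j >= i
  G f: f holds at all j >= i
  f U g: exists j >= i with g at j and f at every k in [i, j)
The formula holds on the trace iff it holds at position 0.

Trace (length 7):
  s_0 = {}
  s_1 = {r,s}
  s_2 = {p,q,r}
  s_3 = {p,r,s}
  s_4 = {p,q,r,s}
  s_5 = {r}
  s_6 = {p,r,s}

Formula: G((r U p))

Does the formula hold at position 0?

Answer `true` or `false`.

s_0={}: G((r U p))=False (r U p)=False r=False p=False
s_1={r,s}: G((r U p))=True (r U p)=True r=True p=False
s_2={p,q,r}: G((r U p))=True (r U p)=True r=True p=True
s_3={p,r,s}: G((r U p))=True (r U p)=True r=True p=True
s_4={p,q,r,s}: G((r U p))=True (r U p)=True r=True p=True
s_5={r}: G((r U p))=True (r U p)=True r=True p=False
s_6={p,r,s}: G((r U p))=True (r U p)=True r=True p=True

Answer: false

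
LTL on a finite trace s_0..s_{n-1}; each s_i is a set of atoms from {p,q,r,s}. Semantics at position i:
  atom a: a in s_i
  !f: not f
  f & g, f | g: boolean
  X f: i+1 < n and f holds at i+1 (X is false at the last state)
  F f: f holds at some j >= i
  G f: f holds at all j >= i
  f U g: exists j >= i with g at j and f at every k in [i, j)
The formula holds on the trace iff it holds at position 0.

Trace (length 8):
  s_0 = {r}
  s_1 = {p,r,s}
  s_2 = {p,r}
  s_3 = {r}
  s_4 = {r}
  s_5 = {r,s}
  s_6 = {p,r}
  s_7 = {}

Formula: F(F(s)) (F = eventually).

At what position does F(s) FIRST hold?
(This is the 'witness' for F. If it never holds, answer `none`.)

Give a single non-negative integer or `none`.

s_0={r}: F(s)=True s=False
s_1={p,r,s}: F(s)=True s=True
s_2={p,r}: F(s)=True s=False
s_3={r}: F(s)=True s=False
s_4={r}: F(s)=True s=False
s_5={r,s}: F(s)=True s=True
s_6={p,r}: F(s)=False s=False
s_7={}: F(s)=False s=False
F(F(s)) holds; first witness at position 0.

Answer: 0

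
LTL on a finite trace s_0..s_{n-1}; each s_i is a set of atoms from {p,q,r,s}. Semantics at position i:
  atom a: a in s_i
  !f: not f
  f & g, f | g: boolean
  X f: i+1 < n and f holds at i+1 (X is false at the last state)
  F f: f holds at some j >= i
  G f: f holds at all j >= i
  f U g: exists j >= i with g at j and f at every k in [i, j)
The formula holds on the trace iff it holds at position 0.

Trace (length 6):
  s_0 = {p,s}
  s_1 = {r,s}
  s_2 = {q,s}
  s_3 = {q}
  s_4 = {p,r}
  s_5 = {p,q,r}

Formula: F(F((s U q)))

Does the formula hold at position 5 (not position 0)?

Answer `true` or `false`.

s_0={p,s}: F(F((s U q)))=True F((s U q))=True (s U q)=True s=True q=False
s_1={r,s}: F(F((s U q)))=True F((s U q))=True (s U q)=True s=True q=False
s_2={q,s}: F(F((s U q)))=True F((s U q))=True (s U q)=True s=True q=True
s_3={q}: F(F((s U q)))=True F((s U q))=True (s U q)=True s=False q=True
s_4={p,r}: F(F((s U q)))=True F((s U q))=True (s U q)=False s=False q=False
s_5={p,q,r}: F(F((s U q)))=True F((s U q))=True (s U q)=True s=False q=True
Evaluating at position 5: result = True

Answer: true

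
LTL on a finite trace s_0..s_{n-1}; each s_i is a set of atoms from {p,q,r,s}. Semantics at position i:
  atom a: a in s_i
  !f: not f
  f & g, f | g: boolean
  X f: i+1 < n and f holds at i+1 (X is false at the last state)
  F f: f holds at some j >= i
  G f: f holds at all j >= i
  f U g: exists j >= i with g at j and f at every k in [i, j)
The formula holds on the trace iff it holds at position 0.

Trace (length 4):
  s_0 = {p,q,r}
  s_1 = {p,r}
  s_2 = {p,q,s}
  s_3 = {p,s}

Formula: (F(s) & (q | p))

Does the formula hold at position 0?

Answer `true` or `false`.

Answer: true

Derivation:
s_0={p,q,r}: (F(s) & (q | p))=True F(s)=True s=False (q | p)=True q=True p=True
s_1={p,r}: (F(s) & (q | p))=True F(s)=True s=False (q | p)=True q=False p=True
s_2={p,q,s}: (F(s) & (q | p))=True F(s)=True s=True (q | p)=True q=True p=True
s_3={p,s}: (F(s) & (q | p))=True F(s)=True s=True (q | p)=True q=False p=True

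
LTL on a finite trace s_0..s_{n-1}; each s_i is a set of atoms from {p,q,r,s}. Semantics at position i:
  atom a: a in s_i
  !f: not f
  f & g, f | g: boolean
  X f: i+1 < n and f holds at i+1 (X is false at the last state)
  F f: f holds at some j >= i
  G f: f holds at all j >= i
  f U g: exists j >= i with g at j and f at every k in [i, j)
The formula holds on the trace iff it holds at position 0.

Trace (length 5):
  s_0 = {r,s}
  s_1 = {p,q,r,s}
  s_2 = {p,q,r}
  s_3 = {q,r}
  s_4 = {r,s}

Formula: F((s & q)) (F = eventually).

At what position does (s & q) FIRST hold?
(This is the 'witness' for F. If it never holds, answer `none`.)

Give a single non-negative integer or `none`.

s_0={r,s}: (s & q)=False s=True q=False
s_1={p,q,r,s}: (s & q)=True s=True q=True
s_2={p,q,r}: (s & q)=False s=False q=True
s_3={q,r}: (s & q)=False s=False q=True
s_4={r,s}: (s & q)=False s=True q=False
F((s & q)) holds; first witness at position 1.

Answer: 1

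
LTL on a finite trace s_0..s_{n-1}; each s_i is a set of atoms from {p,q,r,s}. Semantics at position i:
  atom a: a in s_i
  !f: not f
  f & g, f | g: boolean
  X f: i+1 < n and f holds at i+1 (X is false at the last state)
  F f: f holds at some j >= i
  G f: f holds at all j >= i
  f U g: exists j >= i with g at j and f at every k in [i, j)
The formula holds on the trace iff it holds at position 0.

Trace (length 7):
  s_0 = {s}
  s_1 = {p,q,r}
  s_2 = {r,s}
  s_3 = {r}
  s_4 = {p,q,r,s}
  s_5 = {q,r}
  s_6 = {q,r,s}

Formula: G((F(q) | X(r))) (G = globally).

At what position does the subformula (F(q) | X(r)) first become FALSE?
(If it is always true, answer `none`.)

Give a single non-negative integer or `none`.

Answer: none

Derivation:
s_0={s}: (F(q) | X(r))=True F(q)=True q=False X(r)=True r=False
s_1={p,q,r}: (F(q) | X(r))=True F(q)=True q=True X(r)=True r=True
s_2={r,s}: (F(q) | X(r))=True F(q)=True q=False X(r)=True r=True
s_3={r}: (F(q) | X(r))=True F(q)=True q=False X(r)=True r=True
s_4={p,q,r,s}: (F(q) | X(r))=True F(q)=True q=True X(r)=True r=True
s_5={q,r}: (F(q) | X(r))=True F(q)=True q=True X(r)=True r=True
s_6={q,r,s}: (F(q) | X(r))=True F(q)=True q=True X(r)=False r=True
G((F(q) | X(r))) holds globally = True
No violation — formula holds at every position.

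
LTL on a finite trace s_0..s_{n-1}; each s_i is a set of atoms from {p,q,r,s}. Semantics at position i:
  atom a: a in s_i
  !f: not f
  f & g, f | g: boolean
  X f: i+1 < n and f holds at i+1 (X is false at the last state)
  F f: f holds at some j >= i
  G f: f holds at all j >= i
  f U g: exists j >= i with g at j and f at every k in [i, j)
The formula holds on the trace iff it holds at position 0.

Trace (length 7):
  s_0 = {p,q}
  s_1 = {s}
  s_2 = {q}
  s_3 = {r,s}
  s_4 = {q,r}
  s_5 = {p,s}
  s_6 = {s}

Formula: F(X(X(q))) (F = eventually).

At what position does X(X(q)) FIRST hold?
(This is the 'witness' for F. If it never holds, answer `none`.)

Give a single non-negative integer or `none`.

Answer: 0

Derivation:
s_0={p,q}: X(X(q))=True X(q)=False q=True
s_1={s}: X(X(q))=False X(q)=True q=False
s_2={q}: X(X(q))=True X(q)=False q=True
s_3={r,s}: X(X(q))=False X(q)=True q=False
s_4={q,r}: X(X(q))=False X(q)=False q=True
s_5={p,s}: X(X(q))=False X(q)=False q=False
s_6={s}: X(X(q))=False X(q)=False q=False
F(X(X(q))) holds; first witness at position 0.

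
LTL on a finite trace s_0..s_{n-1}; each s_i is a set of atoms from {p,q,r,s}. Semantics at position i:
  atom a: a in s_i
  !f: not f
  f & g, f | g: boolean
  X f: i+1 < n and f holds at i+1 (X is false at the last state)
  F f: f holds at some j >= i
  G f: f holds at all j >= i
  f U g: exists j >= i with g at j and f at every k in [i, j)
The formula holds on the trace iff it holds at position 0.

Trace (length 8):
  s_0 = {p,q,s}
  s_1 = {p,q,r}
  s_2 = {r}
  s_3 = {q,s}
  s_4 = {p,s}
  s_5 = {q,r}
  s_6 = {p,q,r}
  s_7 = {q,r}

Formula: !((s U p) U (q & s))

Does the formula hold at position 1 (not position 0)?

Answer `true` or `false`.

s_0={p,q,s}: !((s U p) U (q & s))=False ((s U p) U (q & s))=True (s U p)=True s=True p=True (q & s)=True q=True
s_1={p,q,r}: !((s U p) U (q & s))=True ((s U p) U (q & s))=False (s U p)=True s=False p=True (q & s)=False q=True
s_2={r}: !((s U p) U (q & s))=True ((s U p) U (q & s))=False (s U p)=False s=False p=False (q & s)=False q=False
s_3={q,s}: !((s U p) U (q & s))=False ((s U p) U (q & s))=True (s U p)=True s=True p=False (q & s)=True q=True
s_4={p,s}: !((s U p) U (q & s))=True ((s U p) U (q & s))=False (s U p)=True s=True p=True (q & s)=False q=False
s_5={q,r}: !((s U p) U (q & s))=True ((s U p) U (q & s))=False (s U p)=False s=False p=False (q & s)=False q=True
s_6={p,q,r}: !((s U p) U (q & s))=True ((s U p) U (q & s))=False (s U p)=True s=False p=True (q & s)=False q=True
s_7={q,r}: !((s U p) U (q & s))=True ((s U p) U (q & s))=False (s U p)=False s=False p=False (q & s)=False q=True
Evaluating at position 1: result = True

Answer: true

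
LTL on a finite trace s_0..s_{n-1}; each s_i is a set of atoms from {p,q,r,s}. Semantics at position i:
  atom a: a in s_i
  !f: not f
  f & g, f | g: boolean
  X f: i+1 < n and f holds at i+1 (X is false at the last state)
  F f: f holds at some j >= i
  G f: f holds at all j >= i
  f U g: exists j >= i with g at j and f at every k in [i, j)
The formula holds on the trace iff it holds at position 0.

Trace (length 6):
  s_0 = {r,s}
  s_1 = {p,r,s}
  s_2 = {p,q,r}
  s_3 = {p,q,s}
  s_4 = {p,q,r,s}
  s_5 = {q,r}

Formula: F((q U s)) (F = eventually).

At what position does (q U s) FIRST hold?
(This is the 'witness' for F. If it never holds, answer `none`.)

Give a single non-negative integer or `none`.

s_0={r,s}: (q U s)=True q=False s=True
s_1={p,r,s}: (q U s)=True q=False s=True
s_2={p,q,r}: (q U s)=True q=True s=False
s_3={p,q,s}: (q U s)=True q=True s=True
s_4={p,q,r,s}: (q U s)=True q=True s=True
s_5={q,r}: (q U s)=False q=True s=False
F((q U s)) holds; first witness at position 0.

Answer: 0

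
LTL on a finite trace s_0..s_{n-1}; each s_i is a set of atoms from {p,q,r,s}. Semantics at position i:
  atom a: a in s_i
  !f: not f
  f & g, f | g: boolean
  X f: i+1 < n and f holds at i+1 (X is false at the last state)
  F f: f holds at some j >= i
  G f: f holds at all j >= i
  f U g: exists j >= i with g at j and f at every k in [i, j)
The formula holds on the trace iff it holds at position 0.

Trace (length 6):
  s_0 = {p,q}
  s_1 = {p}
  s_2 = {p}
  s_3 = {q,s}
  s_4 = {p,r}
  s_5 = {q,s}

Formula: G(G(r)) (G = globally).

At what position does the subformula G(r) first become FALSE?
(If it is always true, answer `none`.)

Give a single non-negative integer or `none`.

Answer: 0

Derivation:
s_0={p,q}: G(r)=False r=False
s_1={p}: G(r)=False r=False
s_2={p}: G(r)=False r=False
s_3={q,s}: G(r)=False r=False
s_4={p,r}: G(r)=False r=True
s_5={q,s}: G(r)=False r=False
G(G(r)) holds globally = False
First violation at position 0.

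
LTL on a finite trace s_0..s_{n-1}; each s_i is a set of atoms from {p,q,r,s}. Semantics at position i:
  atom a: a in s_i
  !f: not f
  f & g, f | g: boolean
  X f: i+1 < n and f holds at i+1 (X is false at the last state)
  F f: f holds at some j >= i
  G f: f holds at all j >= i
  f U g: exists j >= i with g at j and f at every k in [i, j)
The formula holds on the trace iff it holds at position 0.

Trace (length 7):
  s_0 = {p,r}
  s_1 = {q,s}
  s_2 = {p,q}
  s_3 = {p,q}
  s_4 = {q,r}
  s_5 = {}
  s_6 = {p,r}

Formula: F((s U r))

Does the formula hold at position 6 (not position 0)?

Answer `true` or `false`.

s_0={p,r}: F((s U r))=True (s U r)=True s=False r=True
s_1={q,s}: F((s U r))=True (s U r)=False s=True r=False
s_2={p,q}: F((s U r))=True (s U r)=False s=False r=False
s_3={p,q}: F((s U r))=True (s U r)=False s=False r=False
s_4={q,r}: F((s U r))=True (s U r)=True s=False r=True
s_5={}: F((s U r))=True (s U r)=False s=False r=False
s_6={p,r}: F((s U r))=True (s U r)=True s=False r=True
Evaluating at position 6: result = True

Answer: true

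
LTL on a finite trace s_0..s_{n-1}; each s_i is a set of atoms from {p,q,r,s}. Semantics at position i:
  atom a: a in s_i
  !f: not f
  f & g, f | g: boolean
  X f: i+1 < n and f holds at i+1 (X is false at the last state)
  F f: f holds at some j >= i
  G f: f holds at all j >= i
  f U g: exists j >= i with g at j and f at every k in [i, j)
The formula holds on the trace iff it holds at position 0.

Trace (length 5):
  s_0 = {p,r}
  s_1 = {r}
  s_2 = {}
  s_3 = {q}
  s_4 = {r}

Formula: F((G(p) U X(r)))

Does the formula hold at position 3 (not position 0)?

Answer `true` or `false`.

Answer: true

Derivation:
s_0={p,r}: F((G(p) U X(r)))=True (G(p) U X(r))=True G(p)=False p=True X(r)=True r=True
s_1={r}: F((G(p) U X(r)))=True (G(p) U X(r))=False G(p)=False p=False X(r)=False r=True
s_2={}: F((G(p) U X(r)))=True (G(p) U X(r))=False G(p)=False p=False X(r)=False r=False
s_3={q}: F((G(p) U X(r)))=True (G(p) U X(r))=True G(p)=False p=False X(r)=True r=False
s_4={r}: F((G(p) U X(r)))=False (G(p) U X(r))=False G(p)=False p=False X(r)=False r=True
Evaluating at position 3: result = True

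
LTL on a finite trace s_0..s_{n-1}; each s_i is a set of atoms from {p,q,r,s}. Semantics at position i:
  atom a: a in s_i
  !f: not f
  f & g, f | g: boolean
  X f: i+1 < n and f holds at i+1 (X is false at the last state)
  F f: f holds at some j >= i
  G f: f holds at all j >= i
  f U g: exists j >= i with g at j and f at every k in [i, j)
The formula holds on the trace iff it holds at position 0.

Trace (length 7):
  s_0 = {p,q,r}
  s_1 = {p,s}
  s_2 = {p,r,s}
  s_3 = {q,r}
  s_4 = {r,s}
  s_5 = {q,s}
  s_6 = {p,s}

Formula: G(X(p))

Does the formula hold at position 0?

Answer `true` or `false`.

s_0={p,q,r}: G(X(p))=False X(p)=True p=True
s_1={p,s}: G(X(p))=False X(p)=True p=True
s_2={p,r,s}: G(X(p))=False X(p)=False p=True
s_3={q,r}: G(X(p))=False X(p)=False p=False
s_4={r,s}: G(X(p))=False X(p)=False p=False
s_5={q,s}: G(X(p))=False X(p)=True p=False
s_6={p,s}: G(X(p))=False X(p)=False p=True

Answer: false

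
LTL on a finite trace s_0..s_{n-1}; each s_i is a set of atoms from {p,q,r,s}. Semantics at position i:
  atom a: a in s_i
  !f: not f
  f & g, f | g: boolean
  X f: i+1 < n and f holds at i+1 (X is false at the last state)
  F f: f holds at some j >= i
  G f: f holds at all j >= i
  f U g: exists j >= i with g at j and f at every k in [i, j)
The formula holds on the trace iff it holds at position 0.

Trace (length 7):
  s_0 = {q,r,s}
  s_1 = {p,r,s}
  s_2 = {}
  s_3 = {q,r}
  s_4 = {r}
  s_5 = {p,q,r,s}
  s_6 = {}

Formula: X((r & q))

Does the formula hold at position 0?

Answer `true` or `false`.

s_0={q,r,s}: X((r & q))=False (r & q)=True r=True q=True
s_1={p,r,s}: X((r & q))=False (r & q)=False r=True q=False
s_2={}: X((r & q))=True (r & q)=False r=False q=False
s_3={q,r}: X((r & q))=False (r & q)=True r=True q=True
s_4={r}: X((r & q))=True (r & q)=False r=True q=False
s_5={p,q,r,s}: X((r & q))=False (r & q)=True r=True q=True
s_6={}: X((r & q))=False (r & q)=False r=False q=False

Answer: false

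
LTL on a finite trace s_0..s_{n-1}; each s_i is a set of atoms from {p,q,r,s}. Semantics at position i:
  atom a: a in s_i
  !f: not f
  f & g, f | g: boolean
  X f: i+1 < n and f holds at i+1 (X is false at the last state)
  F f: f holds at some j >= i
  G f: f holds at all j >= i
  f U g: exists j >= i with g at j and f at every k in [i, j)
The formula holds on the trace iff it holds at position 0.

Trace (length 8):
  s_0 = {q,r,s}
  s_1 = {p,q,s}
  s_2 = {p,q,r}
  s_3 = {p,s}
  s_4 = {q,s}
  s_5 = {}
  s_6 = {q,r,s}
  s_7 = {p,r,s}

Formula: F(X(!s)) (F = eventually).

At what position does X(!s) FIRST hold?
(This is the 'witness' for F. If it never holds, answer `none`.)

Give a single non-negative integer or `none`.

s_0={q,r,s}: X(!s)=False !s=False s=True
s_1={p,q,s}: X(!s)=True !s=False s=True
s_2={p,q,r}: X(!s)=False !s=True s=False
s_3={p,s}: X(!s)=False !s=False s=True
s_4={q,s}: X(!s)=True !s=False s=True
s_5={}: X(!s)=False !s=True s=False
s_6={q,r,s}: X(!s)=False !s=False s=True
s_7={p,r,s}: X(!s)=False !s=False s=True
F(X(!s)) holds; first witness at position 1.

Answer: 1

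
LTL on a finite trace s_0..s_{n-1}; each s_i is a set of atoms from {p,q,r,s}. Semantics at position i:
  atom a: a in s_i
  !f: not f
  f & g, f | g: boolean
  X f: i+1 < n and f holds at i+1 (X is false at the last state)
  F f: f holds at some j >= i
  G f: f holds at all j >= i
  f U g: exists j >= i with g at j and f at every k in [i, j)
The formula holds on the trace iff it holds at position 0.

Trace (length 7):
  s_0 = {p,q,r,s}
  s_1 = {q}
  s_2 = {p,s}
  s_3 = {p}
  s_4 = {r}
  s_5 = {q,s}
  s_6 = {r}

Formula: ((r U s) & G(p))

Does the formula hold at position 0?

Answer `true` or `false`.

Answer: false

Derivation:
s_0={p,q,r,s}: ((r U s) & G(p))=False (r U s)=True r=True s=True G(p)=False p=True
s_1={q}: ((r U s) & G(p))=False (r U s)=False r=False s=False G(p)=False p=False
s_2={p,s}: ((r U s) & G(p))=False (r U s)=True r=False s=True G(p)=False p=True
s_3={p}: ((r U s) & G(p))=False (r U s)=False r=False s=False G(p)=False p=True
s_4={r}: ((r U s) & G(p))=False (r U s)=True r=True s=False G(p)=False p=False
s_5={q,s}: ((r U s) & G(p))=False (r U s)=True r=False s=True G(p)=False p=False
s_6={r}: ((r U s) & G(p))=False (r U s)=False r=True s=False G(p)=False p=False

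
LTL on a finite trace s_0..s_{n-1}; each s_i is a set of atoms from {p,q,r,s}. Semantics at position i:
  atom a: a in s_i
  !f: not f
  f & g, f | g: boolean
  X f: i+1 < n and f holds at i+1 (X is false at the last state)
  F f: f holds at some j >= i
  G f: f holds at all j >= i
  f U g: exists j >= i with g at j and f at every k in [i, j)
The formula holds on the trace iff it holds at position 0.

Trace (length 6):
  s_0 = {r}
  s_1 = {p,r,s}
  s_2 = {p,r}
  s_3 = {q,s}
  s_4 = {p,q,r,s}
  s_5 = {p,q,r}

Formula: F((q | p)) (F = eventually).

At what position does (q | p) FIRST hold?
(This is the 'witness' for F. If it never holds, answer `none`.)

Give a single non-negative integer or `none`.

Answer: 1

Derivation:
s_0={r}: (q | p)=False q=False p=False
s_1={p,r,s}: (q | p)=True q=False p=True
s_2={p,r}: (q | p)=True q=False p=True
s_3={q,s}: (q | p)=True q=True p=False
s_4={p,q,r,s}: (q | p)=True q=True p=True
s_5={p,q,r}: (q | p)=True q=True p=True
F((q | p)) holds; first witness at position 1.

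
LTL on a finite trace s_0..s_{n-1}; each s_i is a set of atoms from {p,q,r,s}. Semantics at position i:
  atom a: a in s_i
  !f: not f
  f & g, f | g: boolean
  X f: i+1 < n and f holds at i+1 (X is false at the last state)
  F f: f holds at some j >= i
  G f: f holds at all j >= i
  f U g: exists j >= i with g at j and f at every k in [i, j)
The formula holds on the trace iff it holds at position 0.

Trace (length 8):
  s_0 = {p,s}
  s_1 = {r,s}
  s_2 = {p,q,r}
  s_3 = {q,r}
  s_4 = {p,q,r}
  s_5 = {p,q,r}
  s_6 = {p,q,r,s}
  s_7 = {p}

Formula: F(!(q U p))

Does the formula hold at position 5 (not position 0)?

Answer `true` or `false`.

Answer: false

Derivation:
s_0={p,s}: F(!(q U p))=True !(q U p)=False (q U p)=True q=False p=True
s_1={r,s}: F(!(q U p))=True !(q U p)=True (q U p)=False q=False p=False
s_2={p,q,r}: F(!(q U p))=False !(q U p)=False (q U p)=True q=True p=True
s_3={q,r}: F(!(q U p))=False !(q U p)=False (q U p)=True q=True p=False
s_4={p,q,r}: F(!(q U p))=False !(q U p)=False (q U p)=True q=True p=True
s_5={p,q,r}: F(!(q U p))=False !(q U p)=False (q U p)=True q=True p=True
s_6={p,q,r,s}: F(!(q U p))=False !(q U p)=False (q U p)=True q=True p=True
s_7={p}: F(!(q U p))=False !(q U p)=False (q U p)=True q=False p=True
Evaluating at position 5: result = False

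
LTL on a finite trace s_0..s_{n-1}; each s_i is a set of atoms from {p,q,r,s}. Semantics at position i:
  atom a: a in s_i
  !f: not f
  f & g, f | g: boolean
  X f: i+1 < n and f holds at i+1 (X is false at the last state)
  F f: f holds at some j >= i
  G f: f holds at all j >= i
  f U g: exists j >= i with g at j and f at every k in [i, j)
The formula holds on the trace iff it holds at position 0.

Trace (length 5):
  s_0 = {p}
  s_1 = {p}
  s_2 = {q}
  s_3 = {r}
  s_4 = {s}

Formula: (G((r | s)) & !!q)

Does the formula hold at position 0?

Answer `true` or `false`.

s_0={p}: (G((r | s)) & !!q)=False G((r | s))=False (r | s)=False r=False s=False !!q=False !q=True q=False
s_1={p}: (G((r | s)) & !!q)=False G((r | s))=False (r | s)=False r=False s=False !!q=False !q=True q=False
s_2={q}: (G((r | s)) & !!q)=False G((r | s))=False (r | s)=False r=False s=False !!q=True !q=False q=True
s_3={r}: (G((r | s)) & !!q)=False G((r | s))=True (r | s)=True r=True s=False !!q=False !q=True q=False
s_4={s}: (G((r | s)) & !!q)=False G((r | s))=True (r | s)=True r=False s=True !!q=False !q=True q=False

Answer: false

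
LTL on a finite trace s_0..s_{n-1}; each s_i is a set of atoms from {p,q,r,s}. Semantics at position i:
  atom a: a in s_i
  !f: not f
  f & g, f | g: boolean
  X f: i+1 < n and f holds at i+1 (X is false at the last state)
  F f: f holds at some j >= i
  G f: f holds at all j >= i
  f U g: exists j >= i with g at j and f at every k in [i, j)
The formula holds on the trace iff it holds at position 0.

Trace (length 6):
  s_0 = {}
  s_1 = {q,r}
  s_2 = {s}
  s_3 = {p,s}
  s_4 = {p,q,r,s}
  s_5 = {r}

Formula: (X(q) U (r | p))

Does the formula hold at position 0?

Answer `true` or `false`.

s_0={}: (X(q) U (r | p))=True X(q)=True q=False (r | p)=False r=False p=False
s_1={q,r}: (X(q) U (r | p))=True X(q)=False q=True (r | p)=True r=True p=False
s_2={s}: (X(q) U (r | p))=False X(q)=False q=False (r | p)=False r=False p=False
s_3={p,s}: (X(q) U (r | p))=True X(q)=True q=False (r | p)=True r=False p=True
s_4={p,q,r,s}: (X(q) U (r | p))=True X(q)=False q=True (r | p)=True r=True p=True
s_5={r}: (X(q) U (r | p))=True X(q)=False q=False (r | p)=True r=True p=False

Answer: true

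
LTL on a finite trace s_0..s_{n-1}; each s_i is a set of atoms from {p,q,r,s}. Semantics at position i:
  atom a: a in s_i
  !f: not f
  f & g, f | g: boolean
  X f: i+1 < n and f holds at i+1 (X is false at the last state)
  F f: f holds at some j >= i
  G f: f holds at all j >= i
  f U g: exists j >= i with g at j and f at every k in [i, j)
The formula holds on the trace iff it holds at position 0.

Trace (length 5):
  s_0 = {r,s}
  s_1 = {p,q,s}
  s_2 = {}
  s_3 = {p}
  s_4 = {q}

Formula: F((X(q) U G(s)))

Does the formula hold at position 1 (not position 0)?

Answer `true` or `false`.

s_0={r,s}: F((X(q) U G(s)))=False (X(q) U G(s))=False X(q)=True q=False G(s)=False s=True
s_1={p,q,s}: F((X(q) U G(s)))=False (X(q) U G(s))=False X(q)=False q=True G(s)=False s=True
s_2={}: F((X(q) U G(s)))=False (X(q) U G(s))=False X(q)=False q=False G(s)=False s=False
s_3={p}: F((X(q) U G(s)))=False (X(q) U G(s))=False X(q)=True q=False G(s)=False s=False
s_4={q}: F((X(q) U G(s)))=False (X(q) U G(s))=False X(q)=False q=True G(s)=False s=False
Evaluating at position 1: result = False

Answer: false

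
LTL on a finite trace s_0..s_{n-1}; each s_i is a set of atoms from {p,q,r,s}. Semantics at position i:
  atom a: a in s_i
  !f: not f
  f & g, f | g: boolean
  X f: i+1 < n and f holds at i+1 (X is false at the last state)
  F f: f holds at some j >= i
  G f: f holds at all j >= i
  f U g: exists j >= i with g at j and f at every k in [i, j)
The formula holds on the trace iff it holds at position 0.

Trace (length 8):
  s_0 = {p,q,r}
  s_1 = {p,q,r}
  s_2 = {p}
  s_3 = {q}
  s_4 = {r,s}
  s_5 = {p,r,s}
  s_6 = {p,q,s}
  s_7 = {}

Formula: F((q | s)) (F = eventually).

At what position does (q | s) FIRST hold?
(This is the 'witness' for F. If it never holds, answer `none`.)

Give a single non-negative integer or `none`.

Answer: 0

Derivation:
s_0={p,q,r}: (q | s)=True q=True s=False
s_1={p,q,r}: (q | s)=True q=True s=False
s_2={p}: (q | s)=False q=False s=False
s_3={q}: (q | s)=True q=True s=False
s_4={r,s}: (q | s)=True q=False s=True
s_5={p,r,s}: (q | s)=True q=False s=True
s_6={p,q,s}: (q | s)=True q=True s=True
s_7={}: (q | s)=False q=False s=False
F((q | s)) holds; first witness at position 0.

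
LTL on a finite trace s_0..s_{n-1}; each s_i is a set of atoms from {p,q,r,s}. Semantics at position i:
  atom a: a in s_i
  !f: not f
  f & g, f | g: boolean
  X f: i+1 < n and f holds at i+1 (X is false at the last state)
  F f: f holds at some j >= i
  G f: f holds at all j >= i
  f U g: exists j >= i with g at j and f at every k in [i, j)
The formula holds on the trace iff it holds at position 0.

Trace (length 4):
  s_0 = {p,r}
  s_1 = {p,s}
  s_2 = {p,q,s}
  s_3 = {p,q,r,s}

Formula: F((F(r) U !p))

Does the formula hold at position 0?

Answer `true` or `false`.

s_0={p,r}: F((F(r) U !p))=False (F(r) U !p)=False F(r)=True r=True !p=False p=True
s_1={p,s}: F((F(r) U !p))=False (F(r) U !p)=False F(r)=True r=False !p=False p=True
s_2={p,q,s}: F((F(r) U !p))=False (F(r) U !p)=False F(r)=True r=False !p=False p=True
s_3={p,q,r,s}: F((F(r) U !p))=False (F(r) U !p)=False F(r)=True r=True !p=False p=True

Answer: false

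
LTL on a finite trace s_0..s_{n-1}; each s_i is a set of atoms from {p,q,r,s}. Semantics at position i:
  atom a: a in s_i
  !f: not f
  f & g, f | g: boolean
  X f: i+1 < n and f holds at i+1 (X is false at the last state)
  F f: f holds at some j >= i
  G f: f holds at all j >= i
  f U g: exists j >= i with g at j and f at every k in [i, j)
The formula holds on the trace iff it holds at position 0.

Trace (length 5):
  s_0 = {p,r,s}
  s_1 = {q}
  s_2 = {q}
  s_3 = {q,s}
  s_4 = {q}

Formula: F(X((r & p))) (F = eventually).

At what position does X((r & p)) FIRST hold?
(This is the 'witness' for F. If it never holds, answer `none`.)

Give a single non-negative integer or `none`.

Answer: none

Derivation:
s_0={p,r,s}: X((r & p))=False (r & p)=True r=True p=True
s_1={q}: X((r & p))=False (r & p)=False r=False p=False
s_2={q}: X((r & p))=False (r & p)=False r=False p=False
s_3={q,s}: X((r & p))=False (r & p)=False r=False p=False
s_4={q}: X((r & p))=False (r & p)=False r=False p=False
F(X((r & p))) does not hold (no witness exists).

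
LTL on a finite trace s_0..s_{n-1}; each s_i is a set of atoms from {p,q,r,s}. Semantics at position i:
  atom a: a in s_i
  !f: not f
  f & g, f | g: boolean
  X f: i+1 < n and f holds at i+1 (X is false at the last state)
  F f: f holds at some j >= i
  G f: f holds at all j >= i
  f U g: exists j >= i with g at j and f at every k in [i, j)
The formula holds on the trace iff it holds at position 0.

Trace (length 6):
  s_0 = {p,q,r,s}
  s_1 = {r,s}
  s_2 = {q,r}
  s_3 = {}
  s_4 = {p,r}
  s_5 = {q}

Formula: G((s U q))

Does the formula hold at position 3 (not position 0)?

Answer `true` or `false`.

Answer: false

Derivation:
s_0={p,q,r,s}: G((s U q))=False (s U q)=True s=True q=True
s_1={r,s}: G((s U q))=False (s U q)=True s=True q=False
s_2={q,r}: G((s U q))=False (s U q)=True s=False q=True
s_3={}: G((s U q))=False (s U q)=False s=False q=False
s_4={p,r}: G((s U q))=False (s U q)=False s=False q=False
s_5={q}: G((s U q))=True (s U q)=True s=False q=True
Evaluating at position 3: result = False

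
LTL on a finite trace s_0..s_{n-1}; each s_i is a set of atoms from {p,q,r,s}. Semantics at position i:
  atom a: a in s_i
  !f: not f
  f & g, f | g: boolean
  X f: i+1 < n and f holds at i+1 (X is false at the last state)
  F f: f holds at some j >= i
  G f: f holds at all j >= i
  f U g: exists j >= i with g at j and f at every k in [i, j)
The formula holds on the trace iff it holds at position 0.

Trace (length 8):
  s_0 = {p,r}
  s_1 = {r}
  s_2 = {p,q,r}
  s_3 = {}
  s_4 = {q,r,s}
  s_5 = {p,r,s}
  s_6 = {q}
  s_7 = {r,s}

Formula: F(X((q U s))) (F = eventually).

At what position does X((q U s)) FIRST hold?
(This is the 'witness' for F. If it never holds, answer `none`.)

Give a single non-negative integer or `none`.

Answer: 3

Derivation:
s_0={p,r}: X((q U s))=False (q U s)=False q=False s=False
s_1={r}: X((q U s))=False (q U s)=False q=False s=False
s_2={p,q,r}: X((q U s))=False (q U s)=False q=True s=False
s_3={}: X((q U s))=True (q U s)=False q=False s=False
s_4={q,r,s}: X((q U s))=True (q U s)=True q=True s=True
s_5={p,r,s}: X((q U s))=True (q U s)=True q=False s=True
s_6={q}: X((q U s))=True (q U s)=True q=True s=False
s_7={r,s}: X((q U s))=False (q U s)=True q=False s=True
F(X((q U s))) holds; first witness at position 3.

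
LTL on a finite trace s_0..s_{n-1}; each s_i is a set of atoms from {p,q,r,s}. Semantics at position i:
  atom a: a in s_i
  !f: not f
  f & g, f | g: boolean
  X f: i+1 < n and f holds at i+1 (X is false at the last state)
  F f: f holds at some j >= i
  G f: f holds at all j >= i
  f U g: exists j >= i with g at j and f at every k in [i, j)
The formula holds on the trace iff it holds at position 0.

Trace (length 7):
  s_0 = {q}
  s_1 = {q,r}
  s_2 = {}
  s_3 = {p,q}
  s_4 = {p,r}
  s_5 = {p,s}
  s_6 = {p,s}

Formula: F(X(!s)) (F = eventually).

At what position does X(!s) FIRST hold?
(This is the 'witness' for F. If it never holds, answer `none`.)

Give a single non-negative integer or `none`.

Answer: 0

Derivation:
s_0={q}: X(!s)=True !s=True s=False
s_1={q,r}: X(!s)=True !s=True s=False
s_2={}: X(!s)=True !s=True s=False
s_3={p,q}: X(!s)=True !s=True s=False
s_4={p,r}: X(!s)=False !s=True s=False
s_5={p,s}: X(!s)=False !s=False s=True
s_6={p,s}: X(!s)=False !s=False s=True
F(X(!s)) holds; first witness at position 0.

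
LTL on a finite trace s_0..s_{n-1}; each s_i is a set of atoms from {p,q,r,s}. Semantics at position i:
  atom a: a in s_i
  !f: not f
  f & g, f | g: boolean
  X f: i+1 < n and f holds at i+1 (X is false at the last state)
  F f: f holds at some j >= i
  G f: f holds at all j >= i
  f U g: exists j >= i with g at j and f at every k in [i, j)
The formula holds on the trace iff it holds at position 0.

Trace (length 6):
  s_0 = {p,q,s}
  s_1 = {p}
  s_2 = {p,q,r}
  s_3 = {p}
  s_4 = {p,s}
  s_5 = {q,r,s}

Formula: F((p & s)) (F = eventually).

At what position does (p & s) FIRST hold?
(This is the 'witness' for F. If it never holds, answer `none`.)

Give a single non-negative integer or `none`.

Answer: 0

Derivation:
s_0={p,q,s}: (p & s)=True p=True s=True
s_1={p}: (p & s)=False p=True s=False
s_2={p,q,r}: (p & s)=False p=True s=False
s_3={p}: (p & s)=False p=True s=False
s_4={p,s}: (p & s)=True p=True s=True
s_5={q,r,s}: (p & s)=False p=False s=True
F((p & s)) holds; first witness at position 0.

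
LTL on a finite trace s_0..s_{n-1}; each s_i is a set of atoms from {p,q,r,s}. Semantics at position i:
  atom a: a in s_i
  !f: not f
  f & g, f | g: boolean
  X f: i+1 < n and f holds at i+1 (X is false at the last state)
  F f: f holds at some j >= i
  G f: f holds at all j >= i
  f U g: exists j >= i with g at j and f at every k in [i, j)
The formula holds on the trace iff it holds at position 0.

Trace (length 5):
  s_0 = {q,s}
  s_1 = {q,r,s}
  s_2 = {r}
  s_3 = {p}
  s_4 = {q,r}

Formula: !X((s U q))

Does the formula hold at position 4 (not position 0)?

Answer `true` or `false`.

s_0={q,s}: !X((s U q))=False X((s U q))=True (s U q)=True s=True q=True
s_1={q,r,s}: !X((s U q))=True X((s U q))=False (s U q)=True s=True q=True
s_2={r}: !X((s U q))=True X((s U q))=False (s U q)=False s=False q=False
s_3={p}: !X((s U q))=False X((s U q))=True (s U q)=False s=False q=False
s_4={q,r}: !X((s U q))=True X((s U q))=False (s U q)=True s=False q=True
Evaluating at position 4: result = True

Answer: true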